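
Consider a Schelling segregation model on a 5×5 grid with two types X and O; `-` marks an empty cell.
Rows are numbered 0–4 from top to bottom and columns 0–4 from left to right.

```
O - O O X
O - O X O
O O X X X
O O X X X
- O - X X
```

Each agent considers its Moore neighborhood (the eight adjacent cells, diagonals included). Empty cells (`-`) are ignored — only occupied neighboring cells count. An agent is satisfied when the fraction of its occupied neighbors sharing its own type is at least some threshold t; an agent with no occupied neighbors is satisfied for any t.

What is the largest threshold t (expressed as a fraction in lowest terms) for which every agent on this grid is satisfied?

Row 0: (0,0)O 1/1 · (0,2)O 2/3 · (0,3)O 3/5 · (0,4)X 1/3
Row 1: (1,0)O 3/3 · (1,2)O 3/6 · (1,3)X 4/8 · (1,4)O 1/5
Row 2: (2,0)O 4/4 · (2,1)O 5/7 · (2,2)X 4/7 · (2,3)X 6/8 · (2,4)X 4/5
Row 3: (3,0)O 4/4 · (3,1)O 4/6 · (3,2)X 4/7 · (3,3)X 7/7 · (3,4)X 5/5
Row 4: (4,1)O 2/3 · (4,3)X 4/4 · (4,4)X 3/3
The smallest same-type fraction is 1/5 at (1,4), which reduces to 1/5. Any threshold above that leaves this agent unsatisfied.

1/5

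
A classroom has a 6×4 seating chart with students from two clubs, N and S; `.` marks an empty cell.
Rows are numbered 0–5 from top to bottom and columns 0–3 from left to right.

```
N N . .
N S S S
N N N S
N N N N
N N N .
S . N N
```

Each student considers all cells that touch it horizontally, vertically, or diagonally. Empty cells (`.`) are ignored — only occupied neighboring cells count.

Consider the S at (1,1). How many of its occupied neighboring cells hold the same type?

1

Occupied neighbors of (1,1): (0,0)=N, (0,1)=N, (1,0)=N, (1,2)=S, (2,0)=N, (2,1)=N, (2,2)=N.
Same type (S): 1 of 7.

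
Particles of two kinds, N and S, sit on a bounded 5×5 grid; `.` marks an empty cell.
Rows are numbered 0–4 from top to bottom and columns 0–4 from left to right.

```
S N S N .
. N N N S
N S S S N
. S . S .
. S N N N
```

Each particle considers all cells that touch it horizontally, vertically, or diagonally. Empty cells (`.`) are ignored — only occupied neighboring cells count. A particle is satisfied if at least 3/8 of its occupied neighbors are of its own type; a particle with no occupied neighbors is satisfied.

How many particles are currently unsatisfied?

Row 0: (0,0)S 0/2 ✗ · (0,1)N 2/4 ✓ · (0,2)S 0/5 ✗ · (0,3)N 2/4 ✓
Row 1: (1,1)N 3/7 ✓ · (1,2)N 4/8 ✓ · (1,3)N 3/7 ✓ · (1,4)S 1/4 ✗
Row 2: (2,0)N 1/3 ✗ · (2,1)S 2/5 ✓ · (2,2)S 4/7 ✓ · (2,3)S 3/6 ✓ · (2,4)N 1/4 ✗
Row 3: (3,1)S 3/5 ✓ · (3,3)S 2/6 ✗
Row 4: (4,1)S 1/2 ✓ · (4,2)N 1/4 ✗ · (4,3)N 2/3 ✓ · (4,4)N 1/2 ✓
Unsatisfied: (0,0), (0,2), (1,4), (2,0), (2,4), (3,3), (4,2) — 7 in total.

7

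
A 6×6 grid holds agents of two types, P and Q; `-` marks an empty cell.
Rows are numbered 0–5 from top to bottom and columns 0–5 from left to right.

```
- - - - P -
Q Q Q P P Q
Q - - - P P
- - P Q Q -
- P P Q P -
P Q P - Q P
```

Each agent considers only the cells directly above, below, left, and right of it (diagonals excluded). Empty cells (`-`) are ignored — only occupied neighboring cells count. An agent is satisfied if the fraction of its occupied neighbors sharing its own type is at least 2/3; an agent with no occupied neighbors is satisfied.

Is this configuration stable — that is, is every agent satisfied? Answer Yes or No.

No

(0,4)P 1/1 ok
(1,0)Q 2/2 ok
(1,1)Q 2/2 ok
(1,2)Q 1/2 unhappy
(1,3)P 1/2 unhappy
(1,4)P 3/4 ok
(1,5)Q 0/2 unhappy
(2,0)Q 1/1 ok
(2,4)P 2/3 ok
(2,5)P 1/2 unhappy
(3,2)P 1/2 unhappy
(3,3)Q 2/3 ok
(3,4)Q 1/3 unhappy
(4,1)P 1/2 unhappy
(4,2)P 3/4 ok
(4,3)Q 1/3 unhappy
(4,4)P 0/3 unhappy
(5,0)P 0/1 unhappy
(5,1)Q 0/3 unhappy
(5,2)P 1/2 unhappy
(5,4)Q 0/2 unhappy
(5,5)P 0/1 unhappy
For instance (1,2) has only 1/2 same-type neighbors, below 2/3.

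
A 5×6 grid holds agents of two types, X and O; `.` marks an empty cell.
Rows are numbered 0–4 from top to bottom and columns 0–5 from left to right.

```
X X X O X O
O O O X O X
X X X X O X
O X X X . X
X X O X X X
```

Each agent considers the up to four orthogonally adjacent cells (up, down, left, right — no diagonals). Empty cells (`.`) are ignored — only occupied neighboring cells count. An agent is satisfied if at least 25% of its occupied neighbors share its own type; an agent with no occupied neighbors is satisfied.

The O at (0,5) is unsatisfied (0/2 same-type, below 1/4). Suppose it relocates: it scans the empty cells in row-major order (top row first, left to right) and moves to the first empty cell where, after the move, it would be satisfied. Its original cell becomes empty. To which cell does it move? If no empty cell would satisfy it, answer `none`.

Vacating (0,5). Empty cells in order:
  (3,4): 1/4 same-type → satisfied — stop here.

(3,4)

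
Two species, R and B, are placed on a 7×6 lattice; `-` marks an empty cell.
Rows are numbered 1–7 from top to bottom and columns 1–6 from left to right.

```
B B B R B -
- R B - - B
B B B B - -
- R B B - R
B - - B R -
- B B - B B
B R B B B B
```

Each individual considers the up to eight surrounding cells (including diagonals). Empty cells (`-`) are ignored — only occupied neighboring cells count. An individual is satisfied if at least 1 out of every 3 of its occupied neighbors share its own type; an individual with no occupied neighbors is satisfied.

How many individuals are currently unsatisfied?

Row 1: (1,1)B 1/2 ✓ · (1,2)B 3/4 ✓ · (1,3)B 2/4 ✓ · (1,4)R 0/3 ✗ · (1,5)B 1/2 ✓
Row 2: (2,2)R 0/7 ✗ · (2,3)B 5/7 ✓ · (2,6)B 1/1 ✓
Row 3: (3,1)B 1/3 ✓ · (3,2)B 4/6 ✓ · (3,3)B 5/7 ✓ · (3,4)B 4/4 ✓
Row 4: (4,2)R 0/5 ✗ · (4,3)B 5/6 ✓ · (4,4)B 4/5 ✓ · (4,6)R 1/1 ✓
Row 5: (5,1)B 1/2 ✓ · (5,4)B 4/5 ✓ · (5,5)R 1/5 ✗
Row 6: (6,2)B 4/5 ✓ · (6,3)B 4/5 ✓ · (6,5)B 5/6 ✓ · (6,6)B 3/4 ✓
Row 7: (7,1)B 1/2 ✓ · (7,2)R 0/4 ✗ · (7,3)B 3/4 ✓ · (7,4)B 4/4 ✓ · (7,5)B 4/4 ✓ · (7,6)B 3/3 ✓
Unsatisfied: (1,4), (2,2), (4,2), (5,5), (7,2) — 5 in total.

5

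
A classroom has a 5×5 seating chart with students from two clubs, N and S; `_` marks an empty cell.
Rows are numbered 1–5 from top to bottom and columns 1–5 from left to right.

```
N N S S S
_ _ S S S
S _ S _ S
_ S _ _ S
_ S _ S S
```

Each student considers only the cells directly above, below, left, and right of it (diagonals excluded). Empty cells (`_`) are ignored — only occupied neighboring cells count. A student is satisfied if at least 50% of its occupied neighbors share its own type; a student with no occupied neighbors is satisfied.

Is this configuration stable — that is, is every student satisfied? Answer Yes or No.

Yes

Row 1: (1,1)N 1/1 ✓ · (1,2)N 1/2 ✓ · (1,3)S 2/3 ✓ · (1,4)S 3/3 ✓ · (1,5)S 2/2 ✓
Row 2: (2,3)S 3/3 ✓ · (2,4)S 3/3 ✓ · (2,5)S 3/3 ✓
Row 3: (3,1)S 0/0 ✓ · (3,3)S 1/1 ✓ · (3,5)S 2/2 ✓
Row 4: (4,2)S 1/1 ✓ · (4,5)S 2/2 ✓
Row 5: (5,2)S 1/1 ✓ · (5,4)S 1/1 ✓ · (5,5)S 2/2 ✓
All meet the threshold, so the configuration is stable.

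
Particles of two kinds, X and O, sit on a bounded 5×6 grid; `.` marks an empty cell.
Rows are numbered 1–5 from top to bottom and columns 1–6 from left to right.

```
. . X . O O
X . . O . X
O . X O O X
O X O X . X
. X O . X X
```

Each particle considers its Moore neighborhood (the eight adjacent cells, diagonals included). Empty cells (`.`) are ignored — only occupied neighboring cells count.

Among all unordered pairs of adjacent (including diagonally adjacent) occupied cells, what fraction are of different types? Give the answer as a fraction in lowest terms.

Scan each occupied cell's neighbors to the right and below (and the two forward diagonals) so each pair is counted once.
Row 1: X(1,3)–O(2,4)≠ O(1,5)–O(1,6)= O(1,5)–X(2,6)≠ O(1,5)–O(2,4)= O(1,6)–X(2,6)≠  → 3/5 unlike.
Row 2: X(2,1)–O(3,1)≠ O(2,4)–O(3,4)= O(2,4)–O(3,5)= O(2,4)–X(3,3)≠ X(2,6)–X(3,6)= X(2,6)–O(3,5)≠  → 3/6 unlike.
Row 3: O(3,1)–O(4,1)= O(3,1)–X(4,2)≠ X(3,3)–O(3,4)≠ X(3,3)–O(4,3)≠ X(3,3)–X(4,4)= X(3,3)–X(4,2)= O(3,4)–O(3,5)= O(3,4)–X(4,4)≠ O(3,4)–O(4,3)= O(3,5)–X(3,6)≠ O(3,5)–X(4,6)≠ O(3,5)–X(4,4)≠ X(3,6)–X(4,6)=  → 7/13 unlike.
Row 4: O(4,1)–X(4,2)≠ O(4,1)–X(5,2)≠ X(4,2)–O(4,3)≠ X(4,2)–X(5,2)= X(4,2)–O(5,3)≠ O(4,3)–X(4,4)≠ O(4,3)–O(5,3)= O(4,3)–X(5,2)≠ X(4,4)–X(5,5)= X(4,4)–O(5,3)≠ X(4,6)–X(5,6)= X(4,6)–X(5,5)=  → 7/12 unlike.
Row 5: X(5,2)–O(5,3)≠ X(5,5)–X(5,6)=  → 1/2 unlike.
Total adjacent occupied pairs: 38; unlike-type pairs: 21.
21/38 is already in lowest terms.

21/38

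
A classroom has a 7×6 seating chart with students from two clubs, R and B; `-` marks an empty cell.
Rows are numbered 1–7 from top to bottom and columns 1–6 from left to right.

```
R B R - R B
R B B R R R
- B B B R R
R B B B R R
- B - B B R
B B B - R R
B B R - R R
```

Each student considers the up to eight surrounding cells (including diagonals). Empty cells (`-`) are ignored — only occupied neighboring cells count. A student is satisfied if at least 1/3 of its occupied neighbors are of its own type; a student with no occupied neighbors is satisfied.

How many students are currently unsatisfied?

Row 1: (1,1)R 1/3 ok · (1,2)B 2/5 ok · (1,3)R 1/4 unhappy · (1,5)R 3/4 ok · (1,6)B 0/3 unhappy
Row 2: (2,1)R 1/4 unhappy · (2,2)B 4/7 ok · (2,3)B 5/7 ok · (2,4)R 4/7 ok · (2,5)R 5/7 ok · (2,6)R 4/5 ok
Row 3: (3,2)B 5/7 ok · (3,3)B 7/8 ok · (3,4)B 4/8 ok · (3,5)R 6/8 ok · (3,6)R 5/5 ok
Row 4: (4,1)R 0/3 unhappy · (4,2)B 4/5 ok · (4,3)B 7/7 ok · (4,4)B 5/7 ok · (4,5)R 4/8 ok · (4,6)R 4/5 ok
Row 5: (5,2)B 5/6 ok · (5,4)B 4/6 ok · (5,5)B 2/7 unhappy · (5,6)R 4/5 ok
Row 6: (6,1)B 4/4 ok · (6,2)B 5/6 ok · (6,3)B 4/5 ok · (6,5)R 4/6 ok · (6,6)R 4/5 ok
Row 7: (7,1)B 3/3 ok · (7,2)B 4/5 ok · (7,3)R 0/3 unhappy · (7,5)R 3/3 ok · (7,6)R 3/3 ok
Unsatisfied: (1,3), (1,6), (2,1), (4,1), (5,5), (7,3) — 6 in total.

6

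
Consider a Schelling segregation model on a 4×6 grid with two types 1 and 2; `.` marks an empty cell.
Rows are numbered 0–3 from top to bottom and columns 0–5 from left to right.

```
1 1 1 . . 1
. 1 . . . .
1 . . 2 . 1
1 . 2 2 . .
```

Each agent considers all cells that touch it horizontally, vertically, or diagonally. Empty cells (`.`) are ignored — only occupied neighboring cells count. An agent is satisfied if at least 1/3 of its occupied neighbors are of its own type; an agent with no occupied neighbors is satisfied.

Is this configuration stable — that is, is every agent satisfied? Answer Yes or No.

Row 0: (0,0)1 2/2 ok · (0,1)1 3/3 ok · (0,2)1 2/2 ok · (0,5)1 0/0 ok
Row 1: (1,1)1 4/4 ok
Row 2: (2,0)1 2/2 ok · (2,3)2 2/2 ok · (2,5)1 0/0 ok
Row 3: (3,0)1 1/1 ok · (3,2)2 2/2 ok · (3,3)2 2/2 ok
All meet the threshold, so the configuration is stable.

Yes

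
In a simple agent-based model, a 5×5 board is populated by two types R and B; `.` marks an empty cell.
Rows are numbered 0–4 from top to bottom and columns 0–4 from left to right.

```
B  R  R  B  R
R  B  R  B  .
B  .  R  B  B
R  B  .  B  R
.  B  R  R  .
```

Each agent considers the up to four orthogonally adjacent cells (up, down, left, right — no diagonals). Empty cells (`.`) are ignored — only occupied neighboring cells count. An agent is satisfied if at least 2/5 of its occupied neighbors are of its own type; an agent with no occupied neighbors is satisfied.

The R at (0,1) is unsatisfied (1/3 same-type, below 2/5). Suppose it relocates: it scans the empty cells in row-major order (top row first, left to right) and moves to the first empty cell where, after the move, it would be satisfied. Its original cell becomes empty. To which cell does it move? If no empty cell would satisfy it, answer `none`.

(3,2)

Vacating (0,1). Empty cells in order:
  (1,4): 1/3 same-type → still unsatisfied.
  (2,1): 1/4 same-type → still unsatisfied.
  (3,2): 2/4 same-type → satisfied — stop here.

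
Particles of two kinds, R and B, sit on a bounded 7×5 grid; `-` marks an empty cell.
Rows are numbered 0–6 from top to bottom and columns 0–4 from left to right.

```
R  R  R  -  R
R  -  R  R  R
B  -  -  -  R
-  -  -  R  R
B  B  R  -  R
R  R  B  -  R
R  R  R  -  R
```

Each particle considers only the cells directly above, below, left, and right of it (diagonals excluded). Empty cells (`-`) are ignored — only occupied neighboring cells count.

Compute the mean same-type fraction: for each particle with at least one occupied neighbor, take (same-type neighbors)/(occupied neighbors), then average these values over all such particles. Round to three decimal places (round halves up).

0.750

Row 0: (0,0)R 2/2 · (0,1)R 2/2 · (0,2)R 2/2 · (0,4)R 1/1
Row 1: (1,0)R 1/2 · (1,2)R 2/2 · (1,3)R 2/2 · (1,4)R 3/3
Row 2: (2,0)B 0/1 · (2,4)R 2/2
Row 3: (3,3)R 1/1 · (3,4)R 3/3
Row 4: (4,0)B 1/2 · (4,1)B 1/3 · (4,2)R 0/2 · (4,4)R 2/2
Row 5: (5,0)R 2/3 · (5,1)R 2/4 · (5,2)B 0/3 · (5,4)R 2/2
Row 6: (6,0)R 2/2 · (6,1)R 3/3 · (6,2)R 1/2 · (6,4)R 1/1
Sum over 24 particles: 2/2 + 2/2 + 2/2 + 1/1 + 1/2 + 2/2 + 2/2 + 3/3 + 0/1 + 2/2 + 1/1 + 3/3 + 1/2 + 1/3 + 0/2 + 2/2 + 2/3 + 2/4 + 0/3 + 2/2 + 2/2 + 3/3 + 1/2 + 1/1 = 18; mean = 18 ÷ 24 = 3/4 = 0.75 → 0.750.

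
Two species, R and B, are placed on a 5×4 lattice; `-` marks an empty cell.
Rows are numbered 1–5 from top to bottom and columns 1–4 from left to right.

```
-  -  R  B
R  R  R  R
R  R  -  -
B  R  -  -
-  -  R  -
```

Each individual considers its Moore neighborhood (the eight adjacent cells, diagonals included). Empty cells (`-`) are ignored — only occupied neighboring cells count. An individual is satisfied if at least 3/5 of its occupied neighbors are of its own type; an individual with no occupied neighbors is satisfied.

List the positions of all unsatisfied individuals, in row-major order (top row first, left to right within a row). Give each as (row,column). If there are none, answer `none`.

(1,4), (4,1)

Row 1: (1,3)R 3/4 ✓ · (1,4)B 0/3 ✗
Row 2: (2,1)R 3/3 ✓ · (2,2)R 5/5 ✓ · (2,3)R 4/5 ✓ · (2,4)R 2/3 ✓
Row 3: (3,1)R 4/5 ✓ · (3,2)R 5/6 ✓
Row 4: (4,1)B 0/3 ✗ · (4,2)R 3/4 ✓
Row 5: (5,3)R 1/1 ✓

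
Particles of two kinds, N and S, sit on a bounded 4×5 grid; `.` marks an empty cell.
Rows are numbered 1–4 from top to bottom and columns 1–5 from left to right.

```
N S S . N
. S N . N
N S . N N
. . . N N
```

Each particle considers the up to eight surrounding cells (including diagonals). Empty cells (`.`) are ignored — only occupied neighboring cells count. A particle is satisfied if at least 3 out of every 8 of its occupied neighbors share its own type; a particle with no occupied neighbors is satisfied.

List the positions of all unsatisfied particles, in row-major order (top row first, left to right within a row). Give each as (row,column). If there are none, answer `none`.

(1,1), (2,3), (3,1), (3,2)

Row 1: (1,1)N 0/2 ✗ · (1,2)S 2/4 ✓ · (1,3)S 2/3 ✓ · (1,5)N 1/1 ✓
Row 2: (2,2)S 3/6 ✓ · (2,3)N 1/5 ✗ · (2,5)N 3/3 ✓
Row 3: (3,1)N 0/2 ✗ · (3,2)S 1/3 ✗ · (3,4)N 5/5 ✓ · (3,5)N 4/4 ✓
Row 4: (4,4)N 3/3 ✓ · (4,5)N 3/3 ✓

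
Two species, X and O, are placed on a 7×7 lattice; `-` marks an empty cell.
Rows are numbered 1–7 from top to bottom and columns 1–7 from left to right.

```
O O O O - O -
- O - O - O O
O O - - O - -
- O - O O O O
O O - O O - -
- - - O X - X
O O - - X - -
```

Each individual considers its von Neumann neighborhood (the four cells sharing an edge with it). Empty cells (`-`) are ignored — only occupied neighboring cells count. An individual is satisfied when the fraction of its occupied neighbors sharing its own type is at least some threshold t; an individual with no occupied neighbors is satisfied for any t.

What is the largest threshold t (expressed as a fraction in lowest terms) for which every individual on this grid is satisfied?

1/3

(1,1)O 1/1
(1,2)O 3/3
(1,3)O 2/2
(1,4)O 2/2
(1,6)O 1/1
(2,2)O 2/2
(2,4)O 1/1
(2,6)O 2/2
(2,7)O 1/1
(3,1)O 1/1
(3,2)O 3/3
(3,5)O 1/1
(4,2)O 2/2
(4,4)O 2/2
(4,5)O 4/4
(4,6)O 2/2
(4,7)O 1/1
(5,1)O 1/1
(5,2)O 2/2
(5,4)O 3/3
(5,5)O 2/3
(6,4)O 1/2
(6,5)X 1/3
(6,7)X — no occupied neighbors
(7,1)O 1/1
(7,2)O 1/1
(7,5)X 1/1
The smallest same-type fraction is 1/3 at (6,5), which reduces to 1/3. Any threshold above that leaves this individual unsatisfied.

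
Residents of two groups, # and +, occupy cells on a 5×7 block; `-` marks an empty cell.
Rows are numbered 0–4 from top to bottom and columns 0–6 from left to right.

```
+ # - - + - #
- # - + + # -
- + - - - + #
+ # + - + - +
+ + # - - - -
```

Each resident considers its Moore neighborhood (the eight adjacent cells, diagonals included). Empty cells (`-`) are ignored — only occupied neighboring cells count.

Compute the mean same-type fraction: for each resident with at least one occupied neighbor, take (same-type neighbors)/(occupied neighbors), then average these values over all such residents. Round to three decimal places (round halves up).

Row 0: (0,0)+ 0/2 · (0,1)# 1/2 · (0,4)+ 2/3 · (0,6)# 1/1
Row 1: (1,1)# 1/3 · (1,3)+ 2/2 · (1,4)+ 3/4 · (1,5)# 2/5
Row 2: (2,1)+ 2/4 · (2,5)+ 3/5 · (2,6)# 1/3
Row 3: (3,0)+ 3/4 · (3,1)# 1/6 · (3,2)+ 2/4 · (3,4)+ 1/1 · (3,6)+ 1/2
Row 4: (4,0)+ 2/3 · (4,1)+ 3/5 · (4,2)# 1/3
Sum over 19 residents: 0/2 + 1/2 + 2/3 + 1/1 + 1/3 + 2/2 + 3/4 + 2/5 + 2/4 + 3/5 + 1/3 + 3/4 + 1/6 + 2/4 + 1/1 + 1/2 + 2/3 + 3/5 + 1/3 = 53/5; mean = 53/5 ÷ 19 = 53/95 = 0.557894… → 0.558.

0.558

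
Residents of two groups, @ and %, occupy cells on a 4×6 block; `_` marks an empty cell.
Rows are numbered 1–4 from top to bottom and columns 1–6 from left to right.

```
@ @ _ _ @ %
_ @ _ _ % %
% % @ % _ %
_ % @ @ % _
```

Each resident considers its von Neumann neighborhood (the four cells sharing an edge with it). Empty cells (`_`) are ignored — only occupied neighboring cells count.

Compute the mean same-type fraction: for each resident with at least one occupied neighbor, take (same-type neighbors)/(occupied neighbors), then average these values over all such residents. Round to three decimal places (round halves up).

0.552

Row 1: (1,1)@ 1/1 · (1,2)@ 2/2 · (1,5)@ 0/2 · (1,6)% 1/2
Row 2: (2,2)@ 1/2 · (2,5)% 1/2 · (2,6)% 3/3
Row 3: (3,1)% 1/1 · (3,2)% 2/4 · (3,3)@ 1/3 · (3,4)% 0/2 · (3,6)% 1/1
Row 4: (4,2)% 1/2 · (4,3)@ 2/3 · (4,4)@ 1/3 · (4,5)% 0/1
Sum over 16 residents: 1/1 + 2/2 + 0/2 + 1/2 + 1/2 + 1/2 + 3/3 + 1/1 + 2/4 + 1/3 + 0/2 + 1/1 + 1/2 + 2/3 + 1/3 + 0/1 = 53/6; mean = 53/6 ÷ 16 = 53/96 = 0.552083… → 0.552.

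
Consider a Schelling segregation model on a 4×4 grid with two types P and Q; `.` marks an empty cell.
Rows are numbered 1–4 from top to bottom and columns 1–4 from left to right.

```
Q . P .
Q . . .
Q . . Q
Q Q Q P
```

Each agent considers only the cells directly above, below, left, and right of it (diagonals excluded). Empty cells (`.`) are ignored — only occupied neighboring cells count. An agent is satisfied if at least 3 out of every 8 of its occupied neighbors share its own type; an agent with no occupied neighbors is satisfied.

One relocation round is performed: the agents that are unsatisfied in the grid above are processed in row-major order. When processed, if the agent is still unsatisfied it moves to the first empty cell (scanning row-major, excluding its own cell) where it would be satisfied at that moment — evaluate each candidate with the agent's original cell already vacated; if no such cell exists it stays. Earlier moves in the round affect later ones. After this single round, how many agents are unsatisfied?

0

Initially unsatisfied (in order): (3,4), (4,4).
  (3,4) → (1,2).
  (4,4) → (1,4).
Resulting grid:
Q Q P P
Q . . .
Q . . .
Q Q Q .
All satisfied now.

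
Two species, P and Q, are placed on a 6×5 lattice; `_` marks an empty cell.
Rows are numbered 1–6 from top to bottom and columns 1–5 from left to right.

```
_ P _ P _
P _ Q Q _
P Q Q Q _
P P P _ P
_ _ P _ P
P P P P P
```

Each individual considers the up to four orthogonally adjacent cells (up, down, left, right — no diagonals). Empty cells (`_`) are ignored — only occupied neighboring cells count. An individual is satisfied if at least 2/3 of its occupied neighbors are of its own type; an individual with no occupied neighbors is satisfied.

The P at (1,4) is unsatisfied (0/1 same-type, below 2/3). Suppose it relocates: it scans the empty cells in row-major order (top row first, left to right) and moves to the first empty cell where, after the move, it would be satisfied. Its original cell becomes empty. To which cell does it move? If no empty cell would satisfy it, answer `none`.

Vacating (1,4). Empty cells in order:
  (1,1): 2/2 same-type → satisfied — stop here.

(1,1)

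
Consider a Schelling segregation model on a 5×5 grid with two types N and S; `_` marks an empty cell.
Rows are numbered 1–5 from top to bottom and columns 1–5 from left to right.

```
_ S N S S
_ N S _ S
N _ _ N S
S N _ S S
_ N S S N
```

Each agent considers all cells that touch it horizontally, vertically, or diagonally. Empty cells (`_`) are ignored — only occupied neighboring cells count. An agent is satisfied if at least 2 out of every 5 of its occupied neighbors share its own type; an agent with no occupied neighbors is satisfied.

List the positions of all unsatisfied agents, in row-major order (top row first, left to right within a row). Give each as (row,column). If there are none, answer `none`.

(1,2), (1,3), (3,4), (4,1), (5,2), (5,5)

Row 1: (1,2)S 1/3 not · (1,3)N 1/4 not · (1,4)S 3/4 satisfied · (1,5)S 2/2 satisfied
Row 2: (2,2)N 2/4 satisfied · (2,3)S 2/5 satisfied · (2,5)S 3/4 satisfied
Row 3: (3,1)N 2/3 satisfied · (3,4)N 0/5 not · (3,5)S 3/4 satisfied
Row 4: (4,1)S 0/3 not · (4,2)N 2/4 satisfied · (4,4)S 4/6 satisfied · (4,5)S 3/5 satisfied
Row 5: (5,2)N 1/3 not · (5,3)S 2/4 satisfied · (5,4)S 3/4 satisfied · (5,5)N 0/3 not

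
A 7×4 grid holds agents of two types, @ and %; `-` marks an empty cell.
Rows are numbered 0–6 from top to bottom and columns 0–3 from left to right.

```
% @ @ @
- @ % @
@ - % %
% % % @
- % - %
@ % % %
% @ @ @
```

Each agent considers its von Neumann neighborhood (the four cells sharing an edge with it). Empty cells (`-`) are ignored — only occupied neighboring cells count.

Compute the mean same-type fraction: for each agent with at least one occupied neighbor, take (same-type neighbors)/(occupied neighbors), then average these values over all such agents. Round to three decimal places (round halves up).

Row 0: (0,0)% 0/1 · (0,1)@ 2/3 · (0,2)@ 2/3 · (0,3)@ 2/2
Row 1: (1,1)@ 1/2 · (1,2)% 1/4 · (1,3)@ 1/3
Row 2: (2,0)@ 0/1 · (2,2)% 3/3 · (2,3)% 1/3
Row 3: (3,0)% 1/2 · (3,1)% 3/3 · (3,2)% 2/3 · (3,3)@ 0/3
Row 4: (4,1)% 2/2 · (4,3)% 1/2
Row 5: (5,0)@ 0/2 · (5,1)% 2/4 · (5,2)% 2/3 · (5,3)% 2/3
Row 6: (6,0)% 0/2 · (6,1)@ 1/3 · (6,2)@ 2/3 · (6,3)@ 1/2
Sum over 24 agents: 0/1 + 2/3 + 2/3 + 2/2 + 1/2 + 1/4 + 1/3 + 0/1 + 3/3 + 1/3 + 1/2 + 3/3 + 2/3 + 0/3 + 2/2 + 1/2 + 0/2 + 2/4 + 2/3 + 2/3 + 0/2 + 1/3 + 2/3 + 1/2 = 47/4; mean = 47/4 ÷ 24 = 47/96 = 0.489583… → 0.490.

0.490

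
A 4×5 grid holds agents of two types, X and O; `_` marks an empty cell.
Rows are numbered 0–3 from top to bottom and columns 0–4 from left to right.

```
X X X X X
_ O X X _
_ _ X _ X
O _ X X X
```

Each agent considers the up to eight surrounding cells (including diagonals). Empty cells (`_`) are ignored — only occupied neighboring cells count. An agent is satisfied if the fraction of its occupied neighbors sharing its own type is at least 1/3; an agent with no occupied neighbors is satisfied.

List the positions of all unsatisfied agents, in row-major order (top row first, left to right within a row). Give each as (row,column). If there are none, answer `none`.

Row 0: (0,0)X 1/2 satisfied · (0,1)X 3/4 satisfied · (0,2)X 4/5 satisfied · (0,3)X 4/4 satisfied · (0,4)X 2/2 satisfied
Row 1: (1,1)O 0/5 not · (1,2)X 5/6 satisfied · (1,3)X 6/6 satisfied
Row 2: (2,2)X 4/5 satisfied · (2,4)X 3/3 satisfied
Row 3: (3,0)O 0/0 satisfied · (3,2)X 2/2 satisfied · (3,3)X 4/4 satisfied · (3,4)X 2/2 satisfied

(1,1)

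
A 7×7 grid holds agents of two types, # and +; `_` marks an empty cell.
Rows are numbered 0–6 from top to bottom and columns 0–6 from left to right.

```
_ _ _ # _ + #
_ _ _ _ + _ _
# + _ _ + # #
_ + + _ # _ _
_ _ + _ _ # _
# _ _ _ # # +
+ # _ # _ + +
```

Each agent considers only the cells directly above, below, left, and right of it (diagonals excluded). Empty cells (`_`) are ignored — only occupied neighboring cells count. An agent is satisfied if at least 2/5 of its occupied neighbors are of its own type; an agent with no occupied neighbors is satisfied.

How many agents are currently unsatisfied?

8

(0,3)# 0/0 ok
(0,5)+ 0/1 unhappy
(0,6)# 0/1 unhappy
(1,4)+ 1/1 ok
(2,0)# 0/1 unhappy
(2,1)+ 1/2 ok
(2,4)+ 1/3 unhappy
(2,5)# 1/2 ok
(2,6)# 1/1 ok
(3,1)+ 2/2 ok
(3,2)+ 2/2 ok
(3,4)# 0/1 unhappy
(4,2)+ 1/1 ok
(4,5)# 1/1 ok
(5,0)# 0/1 unhappy
(5,4)# 1/1 ok
(5,5)# 2/4 ok
(5,6)+ 1/2 ok
(6,0)+ 0/2 unhappy
(6,1)# 0/1 unhappy
(6,3)# 0/0 ok
(6,5)+ 1/2 ok
(6,6)+ 2/2 ok
Unsatisfied: (0,5), (0,6), (2,0), (2,4), (3,4), (5,0), (6,0), (6,1) — 8 in total.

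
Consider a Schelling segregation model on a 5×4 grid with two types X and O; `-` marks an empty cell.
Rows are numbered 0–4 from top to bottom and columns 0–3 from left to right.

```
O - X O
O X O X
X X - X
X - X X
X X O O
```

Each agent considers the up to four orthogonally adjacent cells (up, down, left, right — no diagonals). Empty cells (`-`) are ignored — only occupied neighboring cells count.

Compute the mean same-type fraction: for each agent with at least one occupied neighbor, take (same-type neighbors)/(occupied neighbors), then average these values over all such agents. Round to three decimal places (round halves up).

Row 0: (0,0)O 1/1 · (0,2)X 0/2 · (0,3)O 0/2
Row 1: (1,0)O 1/3 · (1,1)X 1/3 · (1,2)O 0/3 · (1,3)X 1/3
Row 2: (2,0)X 2/3 · (2,1)X 2/2 · (2,3)X 2/2
Row 3: (3,0)X 2/2 · (3,2)X 1/2 · (3,3)X 2/3
Row 4: (4,0)X 2/2 · (4,1)X 1/2 · (4,2)O 1/3 · (4,3)O 1/2
Sum over 17 agents: 1/1 + 0/2 + 0/2 + 1/3 + 1/3 + 0/3 + 1/3 + 2/3 + 2/2 + 2/2 + 2/2 + 1/2 + 2/3 + 2/2 + 1/2 + 1/3 + 1/2 = 55/6; mean = 55/6 ÷ 17 = 55/102 = 0.539215… → 0.539.

0.539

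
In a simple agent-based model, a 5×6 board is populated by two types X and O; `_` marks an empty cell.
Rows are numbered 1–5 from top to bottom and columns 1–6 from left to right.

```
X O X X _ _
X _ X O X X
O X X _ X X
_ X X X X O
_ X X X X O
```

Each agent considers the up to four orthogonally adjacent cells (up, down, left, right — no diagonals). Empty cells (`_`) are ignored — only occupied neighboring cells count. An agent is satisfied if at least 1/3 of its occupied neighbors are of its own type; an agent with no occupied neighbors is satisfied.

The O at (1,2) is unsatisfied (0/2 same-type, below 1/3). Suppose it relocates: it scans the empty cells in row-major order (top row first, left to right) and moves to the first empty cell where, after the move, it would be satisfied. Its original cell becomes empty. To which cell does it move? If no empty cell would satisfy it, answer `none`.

(4,1)

Vacating (1,2). Empty cells in order:
  (1,5): 0/2 same-type → still unsatisfied.
  (1,6): 0/1 same-type → still unsatisfied.
  (2,2): 0/3 same-type → still unsatisfied.
  (3,4): 1/4 same-type → still unsatisfied.
  (4,1): 1/2 same-type → satisfied — stop here.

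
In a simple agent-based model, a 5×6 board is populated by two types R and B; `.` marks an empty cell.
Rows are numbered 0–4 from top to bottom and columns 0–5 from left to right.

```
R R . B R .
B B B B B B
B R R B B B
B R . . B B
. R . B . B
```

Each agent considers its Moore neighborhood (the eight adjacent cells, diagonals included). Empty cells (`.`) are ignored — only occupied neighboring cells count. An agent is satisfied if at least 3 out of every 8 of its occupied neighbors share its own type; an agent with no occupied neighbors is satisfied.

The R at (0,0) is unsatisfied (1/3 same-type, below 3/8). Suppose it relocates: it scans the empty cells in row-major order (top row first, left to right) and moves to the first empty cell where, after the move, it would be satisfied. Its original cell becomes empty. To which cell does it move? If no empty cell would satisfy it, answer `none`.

Vacating (0,0). Empty cells in order:
  (0,2): 1/5 same-type → still unsatisfied.
  (0,5): 1/3 same-type → still unsatisfied.
  (3,2): 4/6 same-type → satisfied — stop here.

(3,2)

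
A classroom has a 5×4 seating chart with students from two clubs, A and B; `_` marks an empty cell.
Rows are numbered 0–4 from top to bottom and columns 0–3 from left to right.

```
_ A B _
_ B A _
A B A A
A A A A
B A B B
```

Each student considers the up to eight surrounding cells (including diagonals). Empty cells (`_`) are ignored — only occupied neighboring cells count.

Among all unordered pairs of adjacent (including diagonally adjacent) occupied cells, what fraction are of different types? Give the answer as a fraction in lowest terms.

Scan each occupied cell's neighbors to the right and below (and the two forward diagonals) so each pair is counted once.
From row 0: 3 unlike of 5 pairs (running 3/5).
From row 1: 4 unlike of 7 pairs (running 7/12).
From row 2: 5 unlike of 13 pairs (running 12/25).
From row 3: 7 unlike of 13 pairs (running 19/38).
From row 4: 2 unlike of 3 pairs (running 21/41).
Total adjacent occupied pairs: 41; unlike-type pairs: 21.
21/41 is already in lowest terms.

21/41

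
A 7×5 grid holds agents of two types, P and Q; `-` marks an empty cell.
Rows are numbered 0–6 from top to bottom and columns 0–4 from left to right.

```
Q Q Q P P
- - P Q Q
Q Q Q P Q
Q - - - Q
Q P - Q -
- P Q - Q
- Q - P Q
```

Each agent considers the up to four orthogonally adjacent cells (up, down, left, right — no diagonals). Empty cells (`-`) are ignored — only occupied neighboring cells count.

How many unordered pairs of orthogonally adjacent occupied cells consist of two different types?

13

Scan each occupied cell's neighbors to the right and below so each pair is counted once.
From row 0: 4 unlike of 7 pairs (running 4/7).
From row 1: 3 unlike of 5 pairs (running 7/12).
From row 2: 2 unlike of 6 pairs (running 9/18).
From row 3: 0 unlike of 1 pairs (running 9/19).
From row 4: 1 unlike of 2 pairs (running 10/21).
From row 5: 2 unlike of 3 pairs (running 12/24).
From row 6: 1 unlike of 1 pairs (running 13/25).
Total adjacent occupied pairs: 25; unlike-type pairs: 13.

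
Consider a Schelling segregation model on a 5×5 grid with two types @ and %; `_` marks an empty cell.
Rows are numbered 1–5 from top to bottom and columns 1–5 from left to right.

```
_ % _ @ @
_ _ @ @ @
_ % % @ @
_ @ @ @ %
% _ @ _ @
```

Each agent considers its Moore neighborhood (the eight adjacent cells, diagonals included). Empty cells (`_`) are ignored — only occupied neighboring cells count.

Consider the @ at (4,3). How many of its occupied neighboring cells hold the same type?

4

Occupied neighbors of (4,3): (3,2)=%, (3,3)=%, (3,4)=@, (4,2)=@, (4,4)=@, (5,3)=@.
Same type (@): 4 of 6.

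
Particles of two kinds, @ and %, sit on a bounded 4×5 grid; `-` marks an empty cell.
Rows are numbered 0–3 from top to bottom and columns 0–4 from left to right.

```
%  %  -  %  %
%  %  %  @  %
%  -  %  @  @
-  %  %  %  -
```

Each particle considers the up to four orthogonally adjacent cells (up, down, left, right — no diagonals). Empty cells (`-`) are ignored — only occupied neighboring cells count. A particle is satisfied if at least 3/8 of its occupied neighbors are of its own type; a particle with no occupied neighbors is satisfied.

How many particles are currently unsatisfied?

(0,0)% 2/2 ok
(0,1)% 2/2 ok
(0,3)% 1/2 ok
(0,4)% 2/2 ok
(1,0)% 3/3 ok
(1,1)% 3/3 ok
(1,2)% 2/3 ok
(1,3)@ 1/4 unhappy
(1,4)% 1/3 unhappy
(2,0)% 1/1 ok
(2,2)% 2/3 ok
(2,3)@ 2/4 ok
(2,4)@ 1/2 ok
(3,1)% 1/1 ok
(3,2)% 3/3 ok
(3,3)% 1/2 ok
Unsatisfied: (1,3), (1,4) — 2 in total.

2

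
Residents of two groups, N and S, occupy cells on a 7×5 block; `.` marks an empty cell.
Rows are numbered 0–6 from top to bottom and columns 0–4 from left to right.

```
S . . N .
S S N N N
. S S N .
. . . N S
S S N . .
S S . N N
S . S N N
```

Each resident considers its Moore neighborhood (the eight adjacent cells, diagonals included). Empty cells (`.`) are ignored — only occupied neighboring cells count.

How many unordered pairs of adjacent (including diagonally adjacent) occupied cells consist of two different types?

12

Scan each occupied cell's neighbors to the right and below (and the two forward diagonals) so each pair is counted once.
From row 0: 0 unlike of 5 pairs (running 0/5).
From row 1: 4 unlike of 13 pairs (running 4/18).
From row 2: 3 unlike of 5 pairs (running 7/23).
From row 3: 1 unlike of 2 pairs (running 8/25).
From row 4: 2 unlike of 8 pairs (running 10/33).
From row 5: 1 unlike of 10 pairs (running 11/43).
From row 6: 1 unlike of 2 pairs (running 12/45).
Total adjacent occupied pairs: 45; unlike-type pairs: 12.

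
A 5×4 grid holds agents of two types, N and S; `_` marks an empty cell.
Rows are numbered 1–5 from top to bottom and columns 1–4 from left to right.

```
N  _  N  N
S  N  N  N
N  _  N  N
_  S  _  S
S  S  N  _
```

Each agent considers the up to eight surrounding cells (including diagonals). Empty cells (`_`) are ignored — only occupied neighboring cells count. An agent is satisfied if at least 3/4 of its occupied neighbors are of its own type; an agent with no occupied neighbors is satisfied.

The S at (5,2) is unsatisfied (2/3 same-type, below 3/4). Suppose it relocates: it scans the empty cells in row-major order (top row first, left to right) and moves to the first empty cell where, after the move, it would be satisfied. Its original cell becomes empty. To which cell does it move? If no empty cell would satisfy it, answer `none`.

Vacating (5,2). Empty cells in order:
  (1,2): 1/5 same-type → still unsatisfied.
  (3,2): 2/6 same-type → still unsatisfied.
  (4,1): 2/3 same-type → still unsatisfied.
  (4,3): 2/5 same-type → still unsatisfied.
  (5,4): 1/2 same-type → still unsatisfied.

none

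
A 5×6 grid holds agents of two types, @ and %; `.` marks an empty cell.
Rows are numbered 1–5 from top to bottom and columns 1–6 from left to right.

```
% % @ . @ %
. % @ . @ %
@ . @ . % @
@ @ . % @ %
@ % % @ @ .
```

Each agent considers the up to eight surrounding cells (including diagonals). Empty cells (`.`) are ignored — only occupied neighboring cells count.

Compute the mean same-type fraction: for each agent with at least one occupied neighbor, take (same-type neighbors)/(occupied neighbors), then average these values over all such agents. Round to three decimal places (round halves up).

(1,1)% 2/2
(1,2)% 2/4
(1,3)@ 1/3
(1,5)@ 1/3
(1,6)% 1/3
(2,2)% 2/6
(2,3)@ 2/4
(2,5)@ 2/5
(2,6)% 2/5
(3,1)@ 2/3
(3,3)@ 2/4
(3,5)% 3/6
(3,6)@ 2/5
(4,1)@ 3/4
(4,2)@ 4/6
(4,4)% 2/6
(4,5)@ 3/6
(4,6)% 1/4
(5,1)@ 2/3
(5,2)% 1/4
(5,3)% 2/4
(5,4)@ 2/4
(5,5)@ 2/4
Sum over 23 agents: 2/2 + 2/4 + 1/3 + 1/3 + 1/3 + 2/6 + 2/4 + 2/5 + 2/5 + 2/3 + 2/4 + 3/6 + 2/5 + 3/4 + 4/6 + 2/6 + 3/6 + 1/4 + 2/3 + 1/4 + 2/4 + 2/4 + 2/4 = 667/60; mean = 667/60 ÷ 23 = 29/60 = 0.483333… → 0.483.

0.483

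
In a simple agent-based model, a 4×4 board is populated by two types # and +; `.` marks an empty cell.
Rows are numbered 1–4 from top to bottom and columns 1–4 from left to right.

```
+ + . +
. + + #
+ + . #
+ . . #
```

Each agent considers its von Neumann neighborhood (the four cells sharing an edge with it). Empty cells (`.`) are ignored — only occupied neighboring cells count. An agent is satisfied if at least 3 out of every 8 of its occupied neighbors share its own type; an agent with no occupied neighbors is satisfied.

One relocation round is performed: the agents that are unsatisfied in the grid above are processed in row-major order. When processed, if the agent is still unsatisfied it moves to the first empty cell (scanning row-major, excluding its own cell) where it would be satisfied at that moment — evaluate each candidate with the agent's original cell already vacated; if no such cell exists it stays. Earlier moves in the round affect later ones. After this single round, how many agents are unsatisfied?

0

Initially unsatisfied (in order): (1,4), (2,4).
  (1,4) → (1,3).
  (2,4): now satisfied by earlier moves; stays.
Resulting grid:
+ + + .
. + + #
+ + . #
+ . . #
All satisfied now.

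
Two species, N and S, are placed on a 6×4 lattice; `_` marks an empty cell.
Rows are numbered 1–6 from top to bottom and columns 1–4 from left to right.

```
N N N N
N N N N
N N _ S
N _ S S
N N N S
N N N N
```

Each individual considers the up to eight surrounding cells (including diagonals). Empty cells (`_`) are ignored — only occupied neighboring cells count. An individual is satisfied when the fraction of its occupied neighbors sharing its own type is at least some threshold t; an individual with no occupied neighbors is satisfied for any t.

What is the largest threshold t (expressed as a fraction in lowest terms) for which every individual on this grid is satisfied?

2/5

Row 1: (1,1)N 3/3 · (1,2)N 5/5 · (1,3)N 5/5 · (1,4)N 3/3
Row 2: (2,1)N 5/5 · (2,2)N 7/7 · (2,3)N 6/7 · (2,4)N 3/4
Row 3: (3,1)N 4/4 · (3,2)N 5/6 · (3,4)S 2/4
Row 4: (4,1)N 4/4 · (4,3)S 3/6 · (4,4)S 3/4
Row 5: (5,1)N 4/4 · (5,2)N 6/7 · (5,3)N 4/7 · (5,4)S 2/5
Row 6: (6,1)N 3/3 · (6,2)N 5/5 · (6,3)N 4/5 · (6,4)N 2/3
The smallest same-type fraction is 2/5 at (5,4), which reduces to 2/5. Any threshold above that leaves this individual unsatisfied.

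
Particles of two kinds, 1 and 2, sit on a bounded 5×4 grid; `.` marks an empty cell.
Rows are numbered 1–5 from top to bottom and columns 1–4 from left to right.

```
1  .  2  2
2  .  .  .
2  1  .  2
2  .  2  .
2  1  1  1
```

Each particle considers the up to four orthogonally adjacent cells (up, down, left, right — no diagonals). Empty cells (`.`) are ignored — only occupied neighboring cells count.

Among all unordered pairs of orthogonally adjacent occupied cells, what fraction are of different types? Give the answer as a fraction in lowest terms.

2/5

Scan each occupied cell's neighbors to the right and below so each pair is counted once.
Row 1: 1(1,1)–2(2,1)≠ 2(1,3)–2(1,4)=  → 1/2 unlike.
Row 2: 2(2,1)–2(3,1)=  → 0/1 unlike.
Row 3: 2(3,1)–1(3,2)≠ 2(3,1)–2(4,1)=  → 1/2 unlike.
Row 4: 2(4,1)–2(5,1)= 2(4,3)–1(5,3)≠  → 1/2 unlike.
Row 5: 2(5,1)–1(5,2)≠ 1(5,2)–1(5,3)= 1(5,3)–1(5,4)=  → 1/3 unlike.
Total adjacent occupied pairs: 10; unlike-type pairs: 4.
4/10 reduces to 2/5.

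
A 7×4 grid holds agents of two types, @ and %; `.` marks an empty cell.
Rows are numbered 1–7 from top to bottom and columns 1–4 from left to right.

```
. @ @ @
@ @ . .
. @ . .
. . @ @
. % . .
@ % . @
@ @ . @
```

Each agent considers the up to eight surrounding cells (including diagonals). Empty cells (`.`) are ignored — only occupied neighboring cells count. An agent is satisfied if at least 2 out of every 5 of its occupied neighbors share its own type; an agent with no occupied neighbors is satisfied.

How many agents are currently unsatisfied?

2

(1,2)@ 3/3 ✓
(1,3)@ 3/3 ✓
(1,4)@ 1/1 ✓
(2,1)@ 3/3 ✓
(2,2)@ 4/4 ✓
(3,2)@ 3/3 ✓
(4,3)@ 2/3 ✓
(4,4)@ 1/1 ✓
(5,2)% 1/3 ✗
(6,1)@ 2/4 ✓
(6,2)% 1/4 ✗
(6,4)@ 1/1 ✓
(7,1)@ 2/3 ✓
(7,2)@ 2/3 ✓
(7,4)@ 1/1 ✓
Unsatisfied: (5,2), (6,2) — 2 in total.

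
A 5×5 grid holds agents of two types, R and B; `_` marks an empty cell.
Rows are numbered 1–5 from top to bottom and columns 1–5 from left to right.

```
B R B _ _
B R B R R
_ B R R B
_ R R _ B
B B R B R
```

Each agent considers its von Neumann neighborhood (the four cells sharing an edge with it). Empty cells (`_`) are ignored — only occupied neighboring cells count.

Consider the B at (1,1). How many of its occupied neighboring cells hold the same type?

Occupied neighbors of (1,1): (2,1)=B, (1,2)=R.
Same type (B): 1 of 2.

1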